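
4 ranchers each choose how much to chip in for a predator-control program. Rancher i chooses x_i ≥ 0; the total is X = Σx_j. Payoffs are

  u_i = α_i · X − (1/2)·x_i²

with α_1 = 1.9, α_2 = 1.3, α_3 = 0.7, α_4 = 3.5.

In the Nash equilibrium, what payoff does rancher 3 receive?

Rancher i's FOC: ∂u_i/∂x_i = α_i − x_i = 0, so x_i* = α_i.
NE contributions = (1.9, 1.3, 0.7, 3.5); X = 7.4.
u_3 = α_3·X − ½·(x_3)² = 0.7·7.4 − ½·0.7² = 4.935.

4.935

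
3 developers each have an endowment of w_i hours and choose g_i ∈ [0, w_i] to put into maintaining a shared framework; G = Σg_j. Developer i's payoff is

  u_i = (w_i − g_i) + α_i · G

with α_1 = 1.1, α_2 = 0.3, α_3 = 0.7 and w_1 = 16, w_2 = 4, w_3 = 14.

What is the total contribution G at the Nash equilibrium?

∂u_i/∂g_i = α_i − 1, so developer i contributes w_i if α_i > 1, else 0.
α_i > 1 for i ∈ {1}; NE contributions (16, 0, 0), G = 16.

16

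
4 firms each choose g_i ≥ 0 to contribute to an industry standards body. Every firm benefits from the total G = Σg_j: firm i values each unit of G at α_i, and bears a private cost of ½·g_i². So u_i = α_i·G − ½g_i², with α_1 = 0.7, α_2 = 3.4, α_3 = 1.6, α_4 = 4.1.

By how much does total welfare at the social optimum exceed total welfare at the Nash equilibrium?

111.75

Firm i's FOC: ∂u_i/∂g_i = α_i − g_i = 0, so g_i* = α_i.
NE contributions = (0.7, 3.4, 1.6, 4.1); G = 9.8.
W^NE = (Σα)·G − ½Σα_i² = 9.8² − ½·31.42 = 80.33.
Planner sets g_i = Σα_j = 9.8 for every i, so G^SO = 4·9.8 = 39.2.
W^SO = (Σα)·G^SO − ½·4·(Σα)² = (4/2)·9.8² = 192.08.
Deadweight loss = W^SO − W^NE = 111.75.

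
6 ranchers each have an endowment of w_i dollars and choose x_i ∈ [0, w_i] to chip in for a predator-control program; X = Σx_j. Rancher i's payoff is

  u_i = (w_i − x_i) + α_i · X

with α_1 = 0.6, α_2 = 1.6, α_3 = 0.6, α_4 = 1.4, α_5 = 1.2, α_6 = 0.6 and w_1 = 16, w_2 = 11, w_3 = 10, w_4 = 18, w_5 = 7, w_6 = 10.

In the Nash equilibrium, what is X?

36

∂u_i/∂x_i = α_i − 1, so rancher i contributes w_i if α_i > 1, else 0.
α_i > 1 for i ∈ {2, 4, 5}; NE contributions (0, 11, 0, 18, 7, 0), X = 36.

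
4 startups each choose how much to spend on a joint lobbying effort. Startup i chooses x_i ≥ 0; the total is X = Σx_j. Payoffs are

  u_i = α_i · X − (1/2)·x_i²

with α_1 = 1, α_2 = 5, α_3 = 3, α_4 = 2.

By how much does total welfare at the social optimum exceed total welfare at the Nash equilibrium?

Startup i's FOC: ∂u_i/∂x_i = α_i − x_i = 0, so x_i* = α_i.
NE contributions = (1, 5, 3, 2); X = 11.
W^NE = (Σα)·X − ½Σα_i² = 11² − ½·39 = 101.5.
Planner sets x_i = Σα_j = 11 for every i, so X^SO = 4·11 = 44.
W^SO = (Σα)·X^SO − ½·4·(Σα)² = (4/2)·11² = 242.
Deadweight loss = W^SO − W^NE = 140.5.

140.5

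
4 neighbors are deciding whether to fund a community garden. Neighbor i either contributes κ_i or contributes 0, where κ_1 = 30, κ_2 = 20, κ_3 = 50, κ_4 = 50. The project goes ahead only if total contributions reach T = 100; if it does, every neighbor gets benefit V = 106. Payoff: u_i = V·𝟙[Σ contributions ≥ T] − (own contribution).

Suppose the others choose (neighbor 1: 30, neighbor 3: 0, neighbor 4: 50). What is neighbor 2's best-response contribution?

Others' total = 80. Contributing 20 brings total to 100 ≥ 100: gain V − κ_2 = 86.
Best response: 20.

20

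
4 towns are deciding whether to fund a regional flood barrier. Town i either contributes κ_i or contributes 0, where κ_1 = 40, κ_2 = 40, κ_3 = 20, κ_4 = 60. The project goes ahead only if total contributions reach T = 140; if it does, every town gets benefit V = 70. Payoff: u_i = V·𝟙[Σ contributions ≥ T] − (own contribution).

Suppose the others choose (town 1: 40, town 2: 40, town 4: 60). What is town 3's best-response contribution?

Others' total = 140 ≥ 140; contributing adds cost 20 for no extra benefit.
Best response: 0.

0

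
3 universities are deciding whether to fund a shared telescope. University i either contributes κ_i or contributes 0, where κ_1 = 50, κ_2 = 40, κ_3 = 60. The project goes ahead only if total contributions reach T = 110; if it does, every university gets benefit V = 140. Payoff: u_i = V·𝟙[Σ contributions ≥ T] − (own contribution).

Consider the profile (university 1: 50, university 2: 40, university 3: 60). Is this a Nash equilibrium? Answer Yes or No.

No

Total = 150 ≥ 110: provided.
University 1 (pledges 50, payoff 90): dropping to 0 → total 100, payoff 0. No gain.
University 2 (pledges 40, payoff 100): dropping to 0 → total 110, payoff 140. Profitable deviation.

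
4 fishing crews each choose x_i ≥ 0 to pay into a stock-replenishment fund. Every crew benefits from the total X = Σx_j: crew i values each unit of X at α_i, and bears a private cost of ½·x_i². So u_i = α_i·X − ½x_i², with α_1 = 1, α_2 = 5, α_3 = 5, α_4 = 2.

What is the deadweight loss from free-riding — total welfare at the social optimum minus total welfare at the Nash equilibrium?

196.5

Crew i's FOC: ∂u_i/∂x_i = α_i − x_i = 0, so x_i* = α_i.
NE contributions = (1, 5, 5, 2); X = 13.
W^NE = (Σα)·X − ½Σα_i² = 13² − ½·55 = 141.5.
Planner sets x_i = Σα_j = 13 for every i, so X^SO = 4·13 = 52.
W^SO = (Σα)·X^SO − ½·4·(Σα)² = (4/2)·13² = 338.
Deadweight loss = W^SO − W^NE = 196.5.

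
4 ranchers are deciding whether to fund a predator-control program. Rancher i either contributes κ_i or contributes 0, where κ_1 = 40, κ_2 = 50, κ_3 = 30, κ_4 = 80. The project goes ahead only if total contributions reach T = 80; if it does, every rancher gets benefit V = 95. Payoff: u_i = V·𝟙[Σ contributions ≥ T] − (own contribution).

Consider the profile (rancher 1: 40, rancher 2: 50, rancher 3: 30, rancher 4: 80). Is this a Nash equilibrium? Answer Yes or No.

Total = 200 ≥ 80: provided.
Rancher 1 (pledges 40, payoff 55): dropping to 0 → total 160, payoff 95. Profitable deviation.

No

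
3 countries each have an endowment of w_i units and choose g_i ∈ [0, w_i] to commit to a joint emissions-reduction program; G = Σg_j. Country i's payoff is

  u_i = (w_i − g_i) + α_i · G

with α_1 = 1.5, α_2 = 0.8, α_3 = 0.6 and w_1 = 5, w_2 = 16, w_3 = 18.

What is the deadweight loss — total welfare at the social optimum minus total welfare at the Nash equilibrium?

∂u_i/∂g_i = α_i − 1, so country i contributes w_i if α_i > 1, else 0.
α_i > 1 for i ∈ {1}; NE contributions (5, 0, 0), G = 5.
W^NE = Σw_i − G^NE + (Σα_i)·G^NE = 39 + 1.9·5 = 48.5.
Planner: ∂(Σu_j)/∂g_i = Σα_j − 1 = 1.9 > 0, so everyone contributes w_i; G^SO = 39, W^SO = 39 + 1.9·39 = 113.1.
Deadweight loss = 64.6.

64.6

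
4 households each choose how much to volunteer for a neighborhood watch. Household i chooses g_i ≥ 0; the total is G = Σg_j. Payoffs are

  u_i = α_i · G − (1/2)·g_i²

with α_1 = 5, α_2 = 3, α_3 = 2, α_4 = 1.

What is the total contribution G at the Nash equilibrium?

Household i's FOC: ∂u_i/∂g_i = α_i − g_i = 0, so g_i* = α_i.
NE contributions = (5, 3, 2, 1); G = 11.

11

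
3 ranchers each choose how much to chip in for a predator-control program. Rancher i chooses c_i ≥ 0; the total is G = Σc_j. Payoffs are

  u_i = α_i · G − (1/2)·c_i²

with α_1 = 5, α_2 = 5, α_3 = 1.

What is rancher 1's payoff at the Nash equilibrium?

42.5

Rancher i's FOC: ∂u_i/∂c_i = α_i − c_i = 0, so c_i* = α_i.
NE contributions = (5, 5, 1); G = 11.
u_1 = α_1·G − ½·(c_1)² = 5·11 − ½·5² = 42.5.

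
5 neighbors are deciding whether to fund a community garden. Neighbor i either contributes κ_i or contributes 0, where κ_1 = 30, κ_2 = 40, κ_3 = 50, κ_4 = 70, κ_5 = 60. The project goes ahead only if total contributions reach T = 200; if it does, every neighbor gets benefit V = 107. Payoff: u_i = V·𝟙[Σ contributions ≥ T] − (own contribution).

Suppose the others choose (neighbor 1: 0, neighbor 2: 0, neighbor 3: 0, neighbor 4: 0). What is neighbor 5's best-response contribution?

Others' total = 0. Even contributing 60 gives 60 < 200: no benefit either way.
Best response: 0.

0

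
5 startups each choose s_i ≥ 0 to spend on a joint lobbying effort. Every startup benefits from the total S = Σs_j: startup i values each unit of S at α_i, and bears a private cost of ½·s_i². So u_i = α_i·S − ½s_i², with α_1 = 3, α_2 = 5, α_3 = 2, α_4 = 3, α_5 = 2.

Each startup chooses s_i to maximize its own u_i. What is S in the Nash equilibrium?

15

Startup i's FOC: ∂u_i/∂s_i = α_i − s_i = 0, so s_i* = α_i.
NE contributions = (3, 5, 2, 3, 2); S = 15.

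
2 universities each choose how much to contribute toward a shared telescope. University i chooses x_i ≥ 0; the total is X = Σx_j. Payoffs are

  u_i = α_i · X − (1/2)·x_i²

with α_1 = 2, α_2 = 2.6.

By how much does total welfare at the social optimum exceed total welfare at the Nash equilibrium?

University i's FOC: ∂u_i/∂x_i = α_i − x_i = 0, so x_i* = α_i.
NE contributions = (2, 2.6); X = 4.6.
W^NE = (Σα)·X − ½Σα_i² = 4.6² − ½·10.76 = 15.78.
Planner sets x_i = Σα_j = 4.6 for every i, so X^SO = 2·4.6 = 9.2.
W^SO = (Σα)·X^SO − ½·2·(Σα)² = (2/2)·4.6² = 21.16.
Deadweight loss = W^SO − W^NE = 5.38.

5.38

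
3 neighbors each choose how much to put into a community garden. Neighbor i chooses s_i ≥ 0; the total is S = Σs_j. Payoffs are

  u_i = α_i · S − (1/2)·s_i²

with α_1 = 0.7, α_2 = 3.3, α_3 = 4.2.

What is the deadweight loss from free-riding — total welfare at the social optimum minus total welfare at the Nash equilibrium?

Neighbor i's FOC: ∂u_i/∂s_i = α_i − s_i = 0, so s_i* = α_i.
NE contributions = (0.7, 3.3, 4.2); S = 8.2.
W^NE = (Σα)·S − ½Σα_i² = 8.2² − ½·29.02 = 52.73.
Planner sets s_i = Σα_j = 8.2 for every i, so S^SO = 3·8.2 = 24.6.
W^SO = (Σα)·S^SO − ½·3·(Σα)² = (3/2)·8.2² = 100.86.
Deadweight loss = W^SO − W^NE = 48.13.

48.13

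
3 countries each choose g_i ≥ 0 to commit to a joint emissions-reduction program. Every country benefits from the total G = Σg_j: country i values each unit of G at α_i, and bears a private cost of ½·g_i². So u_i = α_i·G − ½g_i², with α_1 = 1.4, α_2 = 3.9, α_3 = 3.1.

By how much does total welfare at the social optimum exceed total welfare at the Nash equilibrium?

48.67

Country i's FOC: ∂u_i/∂g_i = α_i − g_i = 0, so g_i* = α_i.
NE contributions = (1.4, 3.9, 3.1); G = 8.4.
W^NE = (Σα)·G − ½Σα_i² = 8.4² − ½·26.78 = 57.17.
Planner sets g_i = Σα_j = 8.4 for every i, so G^SO = 3·8.4 = 25.2.
W^SO = (Σα)·G^SO − ½·3·(Σα)² = (3/2)·8.4² = 105.84.
Deadweight loss = W^SO − W^NE = 48.67.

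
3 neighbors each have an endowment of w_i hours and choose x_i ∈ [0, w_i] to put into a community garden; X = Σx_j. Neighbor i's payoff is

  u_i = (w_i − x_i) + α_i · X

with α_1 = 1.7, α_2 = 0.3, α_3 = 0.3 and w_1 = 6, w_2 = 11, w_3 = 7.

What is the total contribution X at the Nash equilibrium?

6

∂u_i/∂x_i = α_i − 1, so neighbor i contributes w_i if α_i > 1, else 0.
α_i > 1 for i ∈ {1}; NE contributions (6, 0, 0), X = 6.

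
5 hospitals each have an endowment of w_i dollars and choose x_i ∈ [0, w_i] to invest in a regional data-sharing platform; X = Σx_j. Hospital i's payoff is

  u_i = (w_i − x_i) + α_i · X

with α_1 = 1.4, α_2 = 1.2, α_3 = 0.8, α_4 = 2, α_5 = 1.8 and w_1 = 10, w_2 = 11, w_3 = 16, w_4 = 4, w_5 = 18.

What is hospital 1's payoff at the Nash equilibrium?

60.2

∂u_i/∂x_i = α_i − 1, so hospital i contributes w_i if α_i > 1, else 0.
α_i > 1 for i ∈ {1, 2, 4, 5}; NE contributions (10, 11, 0, 4, 18), X = 43.
u_1 = (10 − 10) + 1.4·43 = 60.2.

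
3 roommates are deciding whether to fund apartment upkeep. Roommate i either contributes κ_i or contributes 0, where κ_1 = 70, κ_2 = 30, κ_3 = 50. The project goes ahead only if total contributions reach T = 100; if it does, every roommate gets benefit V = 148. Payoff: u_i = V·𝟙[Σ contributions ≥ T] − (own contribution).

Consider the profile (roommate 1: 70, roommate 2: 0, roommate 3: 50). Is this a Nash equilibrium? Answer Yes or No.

Total = 120 ≥ 100: provided.
Roommate 1 (pledges 70, payoff 78): dropping to 0 → total 50, payoff 0. No gain.
Roommate 2 (pledges 0, payoff 148): pledging 30 → total 150, payoff 118. No gain.
Roommate 3 (pledges 50, payoff 98): dropping to 0 → total 70, payoff 0. No gain.

Yes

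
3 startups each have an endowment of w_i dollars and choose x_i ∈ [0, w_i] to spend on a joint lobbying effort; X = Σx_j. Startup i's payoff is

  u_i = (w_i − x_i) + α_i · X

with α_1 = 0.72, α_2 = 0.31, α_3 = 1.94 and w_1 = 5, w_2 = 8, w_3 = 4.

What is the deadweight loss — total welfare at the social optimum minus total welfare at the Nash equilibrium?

25.61

∂u_i/∂x_i = α_i − 1, so startup i contributes w_i if α_i > 1, else 0.
α_i > 1 for i ∈ {3}; NE contributions (0, 0, 4), X = 4.
W^NE = Σw_i − X^NE + (Σα_i)·X^NE = 17 + 1.97·4 = 24.88.
Planner: ∂(Σu_j)/∂x_i = Σα_j − 1 = 1.97 > 0, so everyone contributes w_i; X^SO = 17, W^SO = 17 + 1.97·17 = 50.49.
Deadweight loss = 25.61.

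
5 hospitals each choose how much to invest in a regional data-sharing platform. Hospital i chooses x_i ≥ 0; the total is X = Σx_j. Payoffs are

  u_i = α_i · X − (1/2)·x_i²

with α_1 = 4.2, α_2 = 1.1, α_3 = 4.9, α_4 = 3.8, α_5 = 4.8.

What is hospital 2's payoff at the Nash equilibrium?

20.075

Hospital i's FOC: ∂u_i/∂x_i = α_i − x_i = 0, so x_i* = α_i.
NE contributions = (4.2, 1.1, 4.9, 3.8, 4.8); X = 18.8.
u_2 = α_2·X − ½·(x_2)² = 1.1·18.8 − ½·1.1² = 20.075.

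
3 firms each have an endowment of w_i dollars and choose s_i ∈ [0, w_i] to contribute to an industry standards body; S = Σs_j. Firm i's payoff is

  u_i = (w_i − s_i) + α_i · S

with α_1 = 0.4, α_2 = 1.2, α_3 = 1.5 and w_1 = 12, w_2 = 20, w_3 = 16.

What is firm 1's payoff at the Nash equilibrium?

26.4

∂u_i/∂s_i = α_i − 1, so firm i contributes w_i if α_i > 1, else 0.
α_i > 1 for i ∈ {2, 3}; NE contributions (0, 20, 16), S = 36.
u_1 = (12 − 0) + 0.4·36 = 26.4.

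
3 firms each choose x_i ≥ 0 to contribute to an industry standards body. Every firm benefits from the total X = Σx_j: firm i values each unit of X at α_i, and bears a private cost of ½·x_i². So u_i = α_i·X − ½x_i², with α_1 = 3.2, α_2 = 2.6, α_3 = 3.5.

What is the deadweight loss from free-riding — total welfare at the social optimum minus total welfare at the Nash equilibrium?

57.87

Firm i's FOC: ∂u_i/∂x_i = α_i − x_i = 0, so x_i* = α_i.
NE contributions = (3.2, 2.6, 3.5); X = 9.3.
W^NE = (Σα)·X − ½Σα_i² = 9.3² − ½·29.25 = 71.865.
Planner sets x_i = Σα_j = 9.3 for every i, so X^SO = 3·9.3 = 27.9.
W^SO = (Σα)·X^SO − ½·3·(Σα)² = (3/2)·9.3² = 129.735.
Deadweight loss = W^SO − W^NE = 57.87.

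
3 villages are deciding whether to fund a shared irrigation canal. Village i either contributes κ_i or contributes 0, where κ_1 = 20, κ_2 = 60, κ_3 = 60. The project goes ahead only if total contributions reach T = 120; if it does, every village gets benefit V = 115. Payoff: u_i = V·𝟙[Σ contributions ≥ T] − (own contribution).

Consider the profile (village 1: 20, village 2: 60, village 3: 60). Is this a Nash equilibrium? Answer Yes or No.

No

Total = 140 ≥ 120: provided.
Village 1 (pledges 20, payoff 95): dropping to 0 → total 120, payoff 115. Profitable deviation.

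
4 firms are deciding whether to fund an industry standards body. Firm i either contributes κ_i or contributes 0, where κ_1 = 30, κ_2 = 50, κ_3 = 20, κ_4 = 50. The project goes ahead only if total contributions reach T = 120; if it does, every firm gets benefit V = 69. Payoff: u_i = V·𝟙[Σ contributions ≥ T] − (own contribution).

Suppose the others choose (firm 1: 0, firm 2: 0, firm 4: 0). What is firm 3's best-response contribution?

Others' total = 0. Even contributing 20 gives 20 < 120: no benefit either way.
Best response: 0.

0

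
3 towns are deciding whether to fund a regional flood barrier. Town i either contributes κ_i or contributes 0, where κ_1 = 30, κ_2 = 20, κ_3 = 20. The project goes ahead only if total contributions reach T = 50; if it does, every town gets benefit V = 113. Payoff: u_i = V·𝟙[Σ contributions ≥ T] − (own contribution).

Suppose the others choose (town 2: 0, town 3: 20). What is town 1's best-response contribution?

Others' total = 20. Contributing 30 brings total to 50 ≥ 50: gain V − κ_1 = 83.
Best response: 30.

30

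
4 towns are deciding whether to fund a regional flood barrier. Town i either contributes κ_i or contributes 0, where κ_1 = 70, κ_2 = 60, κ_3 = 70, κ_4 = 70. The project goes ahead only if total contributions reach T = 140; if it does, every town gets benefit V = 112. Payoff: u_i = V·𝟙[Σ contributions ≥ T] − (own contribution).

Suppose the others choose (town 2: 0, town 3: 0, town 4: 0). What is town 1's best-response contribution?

0

Others' total = 0. Even contributing 70 gives 70 < 140: no benefit either way.
Best response: 0.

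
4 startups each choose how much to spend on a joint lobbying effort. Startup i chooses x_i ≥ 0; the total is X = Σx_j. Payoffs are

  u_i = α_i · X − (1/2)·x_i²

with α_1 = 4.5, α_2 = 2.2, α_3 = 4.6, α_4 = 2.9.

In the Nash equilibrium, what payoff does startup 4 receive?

36.975

Startup i's FOC: ∂u_i/∂x_i = α_i − x_i = 0, so x_i* = α_i.
NE contributions = (4.5, 2.2, 4.6, 2.9); X = 14.2.
u_4 = α_4·X − ½·(x_4)² = 2.9·14.2 − ½·2.9² = 36.975.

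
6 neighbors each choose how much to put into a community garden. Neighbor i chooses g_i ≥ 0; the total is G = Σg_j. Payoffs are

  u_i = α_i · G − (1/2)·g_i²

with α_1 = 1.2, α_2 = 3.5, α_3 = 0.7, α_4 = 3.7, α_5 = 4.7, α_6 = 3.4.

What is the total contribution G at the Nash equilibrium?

17.2

Neighbor i's FOC: ∂u_i/∂g_i = α_i − g_i = 0, so g_i* = α_i.
NE contributions = (1.2, 3.5, 0.7, 3.7, 4.7, 3.4); G = 17.2.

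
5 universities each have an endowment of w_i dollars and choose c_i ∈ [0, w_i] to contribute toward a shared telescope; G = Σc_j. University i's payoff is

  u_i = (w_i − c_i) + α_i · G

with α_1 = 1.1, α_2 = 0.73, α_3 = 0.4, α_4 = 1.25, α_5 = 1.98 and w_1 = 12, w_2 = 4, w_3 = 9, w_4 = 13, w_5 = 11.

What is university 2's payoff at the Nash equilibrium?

∂u_i/∂c_i = α_i − 1, so university i contributes w_i if α_i > 1, else 0.
α_i > 1 for i ∈ {1, 4, 5}; NE contributions (12, 0, 0, 13, 11), G = 36.
u_2 = (4 − 0) + 0.73·36 = 30.28.

30.28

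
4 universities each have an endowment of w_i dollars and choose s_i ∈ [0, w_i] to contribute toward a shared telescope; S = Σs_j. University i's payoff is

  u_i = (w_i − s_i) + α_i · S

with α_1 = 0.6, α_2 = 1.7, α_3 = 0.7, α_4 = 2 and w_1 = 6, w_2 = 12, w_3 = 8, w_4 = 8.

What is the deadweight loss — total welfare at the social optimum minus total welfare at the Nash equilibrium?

∂u_i/∂s_i = α_i − 1, so university i contributes w_i if α_i > 1, else 0.
α_i > 1 for i ∈ {2, 4}; NE contributions (0, 12, 0, 8), S = 20.
W^NE = Σw_i − S^NE + (Σα_i)·S^NE = 34 + 4·20 = 114.
Planner: ∂(Σu_j)/∂s_i = Σα_j − 1 = 4 > 0, so everyone contributes w_i; S^SO = 34, W^SO = 34 + 4·34 = 170.
Deadweight loss = 56.

56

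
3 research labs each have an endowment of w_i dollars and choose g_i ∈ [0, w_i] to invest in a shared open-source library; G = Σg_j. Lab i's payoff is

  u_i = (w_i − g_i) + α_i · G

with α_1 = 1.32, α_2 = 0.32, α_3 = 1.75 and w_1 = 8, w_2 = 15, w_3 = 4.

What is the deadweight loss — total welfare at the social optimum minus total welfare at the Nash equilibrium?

35.85

∂u_i/∂g_i = α_i − 1, so lab i contributes w_i if α_i > 1, else 0.
α_i > 1 for i ∈ {1, 3}; NE contributions (8, 0, 4), G = 12.
W^NE = Σw_i − G^NE + (Σα_i)·G^NE = 27 + 2.39·12 = 55.68.
Planner: ∂(Σu_j)/∂g_i = Σα_j − 1 = 2.39 > 0, so everyone contributes w_i; G^SO = 27, W^SO = 27 + 2.39·27 = 91.53.
Deadweight loss = 35.85.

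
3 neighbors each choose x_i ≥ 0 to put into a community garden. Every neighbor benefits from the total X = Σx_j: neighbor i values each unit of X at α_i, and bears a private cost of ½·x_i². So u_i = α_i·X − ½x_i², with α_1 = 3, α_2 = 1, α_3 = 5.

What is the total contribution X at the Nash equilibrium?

Neighbor i's FOC: ∂u_i/∂x_i = α_i − x_i = 0, so x_i* = α_i.
NE contributions = (3, 1, 5); X = 9.

9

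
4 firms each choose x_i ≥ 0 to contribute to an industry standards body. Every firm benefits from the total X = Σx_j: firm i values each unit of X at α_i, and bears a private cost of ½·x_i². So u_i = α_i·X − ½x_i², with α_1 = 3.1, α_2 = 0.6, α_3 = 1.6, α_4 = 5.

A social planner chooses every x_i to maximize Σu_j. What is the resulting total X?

Planner FOC: ∂(Σu_j)/∂x_i = (Σα_j) − x_i = 0, so x_i^SO = Σα_j = 10.3 for every i; X^SO = 41.2.

41.2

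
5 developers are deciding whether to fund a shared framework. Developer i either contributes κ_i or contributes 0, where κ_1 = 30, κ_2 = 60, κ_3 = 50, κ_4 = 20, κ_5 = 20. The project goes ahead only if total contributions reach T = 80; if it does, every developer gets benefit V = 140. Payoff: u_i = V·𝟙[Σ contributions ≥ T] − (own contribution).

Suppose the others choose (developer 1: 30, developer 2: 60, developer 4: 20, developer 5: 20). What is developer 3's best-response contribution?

0

Others' total = 130 ≥ 80; contributing adds cost 50 for no extra benefit.
Best response: 0.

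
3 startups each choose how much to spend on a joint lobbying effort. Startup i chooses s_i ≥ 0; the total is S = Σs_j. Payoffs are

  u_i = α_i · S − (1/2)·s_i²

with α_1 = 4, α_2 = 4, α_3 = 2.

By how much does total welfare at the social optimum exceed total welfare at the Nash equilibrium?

Startup i's FOC: ∂u_i/∂s_i = α_i − s_i = 0, so s_i* = α_i.
NE contributions = (4, 4, 2); S = 10.
W^NE = (Σα)·S − ½Σα_i² = 10² − ½·36 = 82.
Planner sets s_i = Σα_j = 10 for every i, so S^SO = 3·10 = 30.
W^SO = (Σα)·S^SO − ½·3·(Σα)² = (3/2)·10² = 150.
Deadweight loss = W^SO − W^NE = 68.

68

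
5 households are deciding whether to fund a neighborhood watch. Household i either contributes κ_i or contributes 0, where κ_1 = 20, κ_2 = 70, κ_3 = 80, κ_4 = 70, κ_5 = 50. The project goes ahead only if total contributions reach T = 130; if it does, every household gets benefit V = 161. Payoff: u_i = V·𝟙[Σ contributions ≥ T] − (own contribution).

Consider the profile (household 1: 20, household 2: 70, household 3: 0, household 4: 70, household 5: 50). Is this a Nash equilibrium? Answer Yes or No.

No

Total = 210 ≥ 130: provided.
Household 1 (pledges 20, payoff 141): dropping to 0 → total 190, payoff 161. Profitable deviation.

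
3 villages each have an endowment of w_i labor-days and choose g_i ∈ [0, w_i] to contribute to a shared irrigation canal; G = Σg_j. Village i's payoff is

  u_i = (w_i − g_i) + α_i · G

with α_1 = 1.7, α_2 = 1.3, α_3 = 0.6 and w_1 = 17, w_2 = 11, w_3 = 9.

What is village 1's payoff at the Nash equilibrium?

∂u_i/∂g_i = α_i − 1, so village i contributes w_i if α_i > 1, else 0.
α_i > 1 for i ∈ {1, 2}; NE contributions (17, 11, 0), G = 28.
u_1 = (17 − 17) + 1.7·28 = 47.6.

47.6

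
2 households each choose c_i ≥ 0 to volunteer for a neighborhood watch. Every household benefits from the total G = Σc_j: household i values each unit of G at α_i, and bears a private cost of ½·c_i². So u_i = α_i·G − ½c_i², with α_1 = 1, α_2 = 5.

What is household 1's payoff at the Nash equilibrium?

Household i's FOC: ∂u_i/∂c_i = α_i − c_i = 0, so c_i* = α_i.
NE contributions = (1, 5); G = 6.
u_1 = α_1·G − ½·(c_1)² = 1·6 − ½·1² = 5.5.

5.5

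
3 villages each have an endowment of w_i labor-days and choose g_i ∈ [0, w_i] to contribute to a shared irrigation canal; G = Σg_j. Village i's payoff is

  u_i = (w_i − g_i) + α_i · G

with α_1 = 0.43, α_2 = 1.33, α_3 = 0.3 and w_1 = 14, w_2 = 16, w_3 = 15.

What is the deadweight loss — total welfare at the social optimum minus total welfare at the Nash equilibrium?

30.74

∂u_i/∂g_i = α_i − 1, so village i contributes w_i if α_i > 1, else 0.
α_i > 1 for i ∈ {2}; NE contributions (0, 16, 0), G = 16.
W^NE = Σw_i − G^NE + (Σα_i)·G^NE = 45 + 1.06·16 = 61.96.
Planner: ∂(Σu_j)/∂g_i = Σα_j − 1 = 1.06 > 0, so everyone contributes w_i; G^SO = 45, W^SO = 45 + 1.06·45 = 92.7.
Deadweight loss = 30.74.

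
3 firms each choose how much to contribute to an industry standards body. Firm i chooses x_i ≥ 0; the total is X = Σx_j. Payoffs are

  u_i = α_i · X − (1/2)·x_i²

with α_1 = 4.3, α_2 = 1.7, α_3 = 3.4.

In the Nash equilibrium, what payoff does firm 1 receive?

Firm i's FOC: ∂u_i/∂x_i = α_i − x_i = 0, so x_i* = α_i.
NE contributions = (4.3, 1.7, 3.4); X = 9.4.
u_1 = α_1·X − ½·(x_1)² = 4.3·9.4 − ½·4.3² = 31.175.

31.175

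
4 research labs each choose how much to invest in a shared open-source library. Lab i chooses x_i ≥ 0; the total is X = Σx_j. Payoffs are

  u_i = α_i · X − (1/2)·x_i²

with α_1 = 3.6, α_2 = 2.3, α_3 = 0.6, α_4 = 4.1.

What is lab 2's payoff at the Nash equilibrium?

Lab i's FOC: ∂u_i/∂x_i = α_i − x_i = 0, so x_i* = α_i.
NE contributions = (3.6, 2.3, 0.6, 4.1); X = 10.6.
u_2 = α_2·X − ½·(x_2)² = 2.3·10.6 − ½·2.3² = 21.735.

21.735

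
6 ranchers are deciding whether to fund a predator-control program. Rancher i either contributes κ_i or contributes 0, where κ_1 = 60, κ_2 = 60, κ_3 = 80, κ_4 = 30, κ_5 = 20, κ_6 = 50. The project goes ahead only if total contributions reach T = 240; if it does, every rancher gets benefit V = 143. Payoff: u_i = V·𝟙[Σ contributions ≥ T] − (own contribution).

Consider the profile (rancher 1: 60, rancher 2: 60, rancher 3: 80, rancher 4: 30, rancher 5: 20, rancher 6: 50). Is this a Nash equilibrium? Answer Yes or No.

No

Total = 300 ≥ 240: provided.
Rancher 1 (pledges 60, payoff 83): dropping to 0 → total 240, payoff 143. Profitable deviation.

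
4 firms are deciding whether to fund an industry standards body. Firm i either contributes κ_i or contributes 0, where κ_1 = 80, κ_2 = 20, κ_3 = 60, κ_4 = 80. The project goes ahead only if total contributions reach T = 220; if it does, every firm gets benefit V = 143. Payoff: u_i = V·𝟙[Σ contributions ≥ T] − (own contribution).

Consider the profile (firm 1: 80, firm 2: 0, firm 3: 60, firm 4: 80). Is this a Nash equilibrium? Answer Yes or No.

Total = 220 ≥ 220: provided.
Firm 1 (pledges 80, payoff 63): dropping to 0 → total 140, payoff 0. No gain.
Firm 2 (pledges 0, payoff 143): pledging 20 → total 240, payoff 123. No gain.
Firm 3 (pledges 60, payoff 83): dropping to 0 → total 160, payoff 0. No gain.
Firm 4 (pledges 80, payoff 63): dropping to 0 → total 140, payoff 0. No gain.

Yes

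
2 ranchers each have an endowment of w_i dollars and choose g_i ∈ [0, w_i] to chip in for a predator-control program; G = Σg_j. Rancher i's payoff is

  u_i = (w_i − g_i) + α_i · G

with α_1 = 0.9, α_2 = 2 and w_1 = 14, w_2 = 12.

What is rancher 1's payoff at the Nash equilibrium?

∂u_i/∂g_i = α_i − 1, so rancher i contributes w_i if α_i > 1, else 0.
α_i > 1 for i ∈ {2}; NE contributions (0, 12), G = 12.
u_1 = (14 − 0) + 0.9·12 = 24.8.

24.8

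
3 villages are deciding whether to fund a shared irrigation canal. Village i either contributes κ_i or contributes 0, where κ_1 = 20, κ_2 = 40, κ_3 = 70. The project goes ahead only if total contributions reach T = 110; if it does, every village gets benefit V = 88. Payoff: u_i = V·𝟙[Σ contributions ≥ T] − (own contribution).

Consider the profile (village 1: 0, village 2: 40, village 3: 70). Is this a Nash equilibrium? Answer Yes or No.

Total = 110 ≥ 110: provided.
Village 1 (pledges 0, payoff 88): pledging 20 → total 130, payoff 68. No gain.
Village 2 (pledges 40, payoff 48): dropping to 0 → total 70, payoff 0. No gain.
Village 3 (pledges 70, payoff 18): dropping to 0 → total 40, payoff 0. No gain.

Yes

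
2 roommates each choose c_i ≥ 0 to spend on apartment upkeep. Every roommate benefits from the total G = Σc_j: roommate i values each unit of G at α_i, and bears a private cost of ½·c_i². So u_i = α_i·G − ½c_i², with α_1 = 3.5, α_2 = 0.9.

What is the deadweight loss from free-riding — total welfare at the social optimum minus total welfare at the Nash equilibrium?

6.53

Roommate i's FOC: ∂u_i/∂c_i = α_i − c_i = 0, so c_i* = α_i.
NE contributions = (3.5, 0.9); G = 4.4.
W^NE = (Σα)·G − ½Σα_i² = 4.4² − ½·13.06 = 12.83.
Planner sets c_i = Σα_j = 4.4 for every i, so G^SO = 2·4.4 = 8.8.
W^SO = (Σα)·G^SO − ½·2·(Σα)² = (2/2)·4.4² = 19.36.
Deadweight loss = W^SO − W^NE = 6.53.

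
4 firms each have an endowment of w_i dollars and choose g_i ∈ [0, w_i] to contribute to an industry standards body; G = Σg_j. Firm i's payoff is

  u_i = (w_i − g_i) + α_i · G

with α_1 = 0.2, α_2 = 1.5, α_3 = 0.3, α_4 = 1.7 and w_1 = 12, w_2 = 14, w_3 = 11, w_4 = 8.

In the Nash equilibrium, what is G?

22

∂u_i/∂g_i = α_i − 1, so firm i contributes w_i if α_i > 1, else 0.
α_i > 1 for i ∈ {2, 4}; NE contributions (0, 14, 0, 8), G = 22.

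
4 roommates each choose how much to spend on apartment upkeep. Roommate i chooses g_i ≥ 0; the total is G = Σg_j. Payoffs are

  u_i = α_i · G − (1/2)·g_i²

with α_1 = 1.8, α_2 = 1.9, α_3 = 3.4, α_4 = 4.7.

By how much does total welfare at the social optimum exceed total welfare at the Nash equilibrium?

159.49

Roommate i's FOC: ∂u_i/∂g_i = α_i − g_i = 0, so g_i* = α_i.
NE contributions = (1.8, 1.9, 3.4, 4.7); G = 11.8.
W^NE = (Σα)·G − ½Σα_i² = 11.8² − ½·40.5 = 118.99.
Planner sets g_i = Σα_j = 11.8 for every i, so G^SO = 4·11.8 = 47.2.
W^SO = (Σα)·G^SO − ½·4·(Σα)² = (4/2)·11.8² = 278.48.
Deadweight loss = W^SO − W^NE = 159.49.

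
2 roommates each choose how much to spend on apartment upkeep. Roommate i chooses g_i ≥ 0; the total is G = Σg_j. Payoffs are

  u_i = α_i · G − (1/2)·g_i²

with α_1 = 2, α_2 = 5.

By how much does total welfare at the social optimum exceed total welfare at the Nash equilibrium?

Roommate i's FOC: ∂u_i/∂g_i = α_i − g_i = 0, so g_i* = α_i.
NE contributions = (2, 5); G = 7.
W^NE = (Σα)·G − ½Σα_i² = 7² − ½·29 = 34.5.
Planner sets g_i = Σα_j = 7 for every i, so G^SO = 2·7 = 14.
W^SO = (Σα)·G^SO − ½·2·(Σα)² = (2/2)·7² = 49.
Deadweight loss = W^SO − W^NE = 14.5.

14.5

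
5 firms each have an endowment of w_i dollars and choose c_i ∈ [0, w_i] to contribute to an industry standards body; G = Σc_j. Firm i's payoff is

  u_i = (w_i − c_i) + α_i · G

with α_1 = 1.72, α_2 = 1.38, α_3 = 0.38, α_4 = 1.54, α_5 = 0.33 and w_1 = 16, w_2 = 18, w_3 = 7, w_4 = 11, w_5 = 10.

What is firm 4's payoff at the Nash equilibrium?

69.3

∂u_i/∂c_i = α_i − 1, so firm i contributes w_i if α_i > 1, else 0.
α_i > 1 for i ∈ {1, 2, 4}; NE contributions (16, 18, 0, 11, 0), G = 45.
u_4 = (11 − 11) + 1.54·45 = 69.3.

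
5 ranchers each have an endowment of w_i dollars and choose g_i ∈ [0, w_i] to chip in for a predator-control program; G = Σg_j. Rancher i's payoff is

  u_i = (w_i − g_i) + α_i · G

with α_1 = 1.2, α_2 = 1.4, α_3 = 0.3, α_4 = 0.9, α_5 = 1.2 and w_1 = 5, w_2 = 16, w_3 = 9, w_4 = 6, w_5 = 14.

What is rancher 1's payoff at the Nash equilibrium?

∂u_i/∂g_i = α_i − 1, so rancher i contributes w_i if α_i > 1, else 0.
α_i > 1 for i ∈ {1, 2, 5}; NE contributions (5, 16, 0, 0, 14), G = 35.
u_1 = (5 − 5) + 1.2·35 = 42.

42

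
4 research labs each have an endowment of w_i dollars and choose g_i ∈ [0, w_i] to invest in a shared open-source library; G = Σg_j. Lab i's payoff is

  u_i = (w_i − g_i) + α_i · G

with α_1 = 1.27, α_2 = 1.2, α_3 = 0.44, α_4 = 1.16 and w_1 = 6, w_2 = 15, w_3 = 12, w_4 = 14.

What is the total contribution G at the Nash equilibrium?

∂u_i/∂g_i = α_i − 1, so lab i contributes w_i if α_i > 1, else 0.
α_i > 1 for i ∈ {1, 2, 4}; NE contributions (6, 15, 0, 14), G = 35.

35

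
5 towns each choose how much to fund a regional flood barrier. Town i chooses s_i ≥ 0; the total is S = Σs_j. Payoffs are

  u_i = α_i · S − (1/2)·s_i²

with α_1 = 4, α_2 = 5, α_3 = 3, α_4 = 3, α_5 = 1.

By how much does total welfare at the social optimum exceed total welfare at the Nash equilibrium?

414

Town i's FOC: ∂u_i/∂s_i = α_i − s_i = 0, so s_i* = α_i.
NE contributions = (4, 5, 3, 3, 1); S = 16.
W^NE = (Σα)·S − ½Σα_i² = 16² − ½·60 = 226.
Planner sets s_i = Σα_j = 16 for every i, so S^SO = 5·16 = 80.
W^SO = (Σα)·S^SO − ½·5·(Σα)² = (5/2)·16² = 640.
Deadweight loss = W^SO − W^NE = 414.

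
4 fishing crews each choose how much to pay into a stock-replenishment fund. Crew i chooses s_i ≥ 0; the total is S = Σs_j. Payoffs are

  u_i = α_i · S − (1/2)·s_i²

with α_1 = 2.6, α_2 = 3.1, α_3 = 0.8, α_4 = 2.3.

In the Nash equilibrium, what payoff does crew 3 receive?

6.72

Crew i's FOC: ∂u_i/∂s_i = α_i − s_i = 0, so s_i* = α_i.
NE contributions = (2.6, 3.1, 0.8, 2.3); S = 8.8.
u_3 = α_3·S − ½·(s_3)² = 0.8·8.8 − ½·0.8² = 6.72.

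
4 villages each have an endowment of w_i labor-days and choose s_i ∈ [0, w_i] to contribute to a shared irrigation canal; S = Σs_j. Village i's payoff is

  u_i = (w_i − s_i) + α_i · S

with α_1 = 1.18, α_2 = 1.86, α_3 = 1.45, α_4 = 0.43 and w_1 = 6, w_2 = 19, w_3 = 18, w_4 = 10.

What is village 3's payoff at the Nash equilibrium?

∂u_i/∂s_i = α_i − 1, so village i contributes w_i if α_i > 1, else 0.
α_i > 1 for i ∈ {1, 2, 3}; NE contributions (6, 19, 18, 0), S = 43.
u_3 = (18 − 18) + 1.45·43 = 62.35.

62.35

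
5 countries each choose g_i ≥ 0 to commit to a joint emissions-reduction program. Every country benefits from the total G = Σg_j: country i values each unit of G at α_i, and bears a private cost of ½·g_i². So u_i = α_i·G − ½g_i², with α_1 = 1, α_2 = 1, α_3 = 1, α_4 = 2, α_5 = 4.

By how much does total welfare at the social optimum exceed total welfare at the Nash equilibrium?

133

Country i's FOC: ∂u_i/∂g_i = α_i − g_i = 0, so g_i* = α_i.
NE contributions = (1, 1, 1, 2, 4); G = 9.
W^NE = (Σα)·G − ½Σα_i² = 9² − ½·23 = 69.5.
Planner sets g_i = Σα_j = 9 for every i, so G^SO = 5·9 = 45.
W^SO = (Σα)·G^SO − ½·5·(Σα)² = (5/2)·9² = 202.5.
Deadweight loss = W^SO − W^NE = 133.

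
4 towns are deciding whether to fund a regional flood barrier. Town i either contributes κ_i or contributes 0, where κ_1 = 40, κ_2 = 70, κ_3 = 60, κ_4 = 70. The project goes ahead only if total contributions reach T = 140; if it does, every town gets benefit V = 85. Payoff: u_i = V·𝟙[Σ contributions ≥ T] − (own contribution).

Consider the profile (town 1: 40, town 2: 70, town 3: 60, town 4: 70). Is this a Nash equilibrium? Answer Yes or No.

No

Total = 240 ≥ 140: provided.
Town 1 (pledges 40, payoff 45): dropping to 0 → total 200, payoff 85. Profitable deviation.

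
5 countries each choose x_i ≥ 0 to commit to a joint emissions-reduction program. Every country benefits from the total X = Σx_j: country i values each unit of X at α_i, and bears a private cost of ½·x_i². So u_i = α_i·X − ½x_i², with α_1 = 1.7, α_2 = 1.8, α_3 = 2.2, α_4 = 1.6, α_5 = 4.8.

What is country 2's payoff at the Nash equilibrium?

20.16

Country i's FOC: ∂u_i/∂x_i = α_i − x_i = 0, so x_i* = α_i.
NE contributions = (1.7, 1.8, 2.2, 1.6, 4.8); X = 12.1.
u_2 = α_2·X − ½·(x_2)² = 1.8·12.1 − ½·1.8² = 20.16.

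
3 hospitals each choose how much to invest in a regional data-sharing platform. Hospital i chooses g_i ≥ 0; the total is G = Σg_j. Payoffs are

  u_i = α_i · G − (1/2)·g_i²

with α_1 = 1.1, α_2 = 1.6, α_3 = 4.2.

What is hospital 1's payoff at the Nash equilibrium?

6.985

Hospital i's FOC: ∂u_i/∂g_i = α_i − g_i = 0, so g_i* = α_i.
NE contributions = (1.1, 1.6, 4.2); G = 6.9.
u_1 = α_1·G − ½·(g_1)² = 1.1·6.9 − ½·1.1² = 6.985.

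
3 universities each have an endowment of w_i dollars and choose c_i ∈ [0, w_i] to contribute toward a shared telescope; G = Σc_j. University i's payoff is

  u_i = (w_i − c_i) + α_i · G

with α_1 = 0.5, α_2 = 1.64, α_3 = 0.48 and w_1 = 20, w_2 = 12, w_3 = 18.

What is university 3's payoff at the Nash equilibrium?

23.76

∂u_i/∂c_i = α_i − 1, so university i contributes w_i if α_i > 1, else 0.
α_i > 1 for i ∈ {2}; NE contributions (0, 12, 0), G = 12.
u_3 = (18 − 0) + 0.48·12 = 23.76.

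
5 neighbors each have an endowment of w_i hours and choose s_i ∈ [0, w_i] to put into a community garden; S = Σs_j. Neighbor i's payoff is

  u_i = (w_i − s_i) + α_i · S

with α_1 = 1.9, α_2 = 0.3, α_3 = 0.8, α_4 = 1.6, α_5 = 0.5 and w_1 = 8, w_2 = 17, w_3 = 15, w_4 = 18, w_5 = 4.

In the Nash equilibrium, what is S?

26

∂u_i/∂s_i = α_i − 1, so neighbor i contributes w_i if α_i > 1, else 0.
α_i > 1 for i ∈ {1, 4}; NE contributions (8, 0, 0, 18, 0), S = 26.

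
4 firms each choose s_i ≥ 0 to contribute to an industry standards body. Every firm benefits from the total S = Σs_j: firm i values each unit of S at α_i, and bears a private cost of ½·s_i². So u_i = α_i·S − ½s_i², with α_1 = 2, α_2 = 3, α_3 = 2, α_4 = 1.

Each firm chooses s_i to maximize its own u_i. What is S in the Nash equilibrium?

8

Firm i's FOC: ∂u_i/∂s_i = α_i − s_i = 0, so s_i* = α_i.
NE contributions = (2, 3, 2, 1); S = 8.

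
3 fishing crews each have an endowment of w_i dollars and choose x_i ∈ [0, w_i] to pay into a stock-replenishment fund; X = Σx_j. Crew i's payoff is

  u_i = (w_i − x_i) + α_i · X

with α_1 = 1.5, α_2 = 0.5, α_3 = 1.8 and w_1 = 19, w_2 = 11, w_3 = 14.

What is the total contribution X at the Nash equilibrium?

∂u_i/∂x_i = α_i − 1, so crew i contributes w_i if α_i > 1, else 0.
α_i > 1 for i ∈ {1, 3}; NE contributions (19, 0, 14), X = 33.

33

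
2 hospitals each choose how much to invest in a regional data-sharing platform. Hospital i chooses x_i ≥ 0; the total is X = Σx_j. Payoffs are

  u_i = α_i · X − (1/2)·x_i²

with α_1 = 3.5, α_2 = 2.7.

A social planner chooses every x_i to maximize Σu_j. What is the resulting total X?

Planner FOC: ∂(Σu_j)/∂x_i = (Σα_j) − x_i = 0, so x_i^SO = Σα_j = 6.2 for every i; X^SO = 12.4.

12.4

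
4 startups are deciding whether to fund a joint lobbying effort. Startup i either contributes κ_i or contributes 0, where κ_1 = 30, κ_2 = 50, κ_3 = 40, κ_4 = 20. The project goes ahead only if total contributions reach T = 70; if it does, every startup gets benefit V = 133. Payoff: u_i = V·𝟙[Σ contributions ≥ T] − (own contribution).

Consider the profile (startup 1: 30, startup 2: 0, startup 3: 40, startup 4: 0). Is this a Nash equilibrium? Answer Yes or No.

Total = 70 ≥ 70: provided.
Startup 1 (pledges 30, payoff 103): dropping to 0 → total 40, payoff 0. No gain.
Startup 2 (pledges 0, payoff 133): pledging 50 → total 120, payoff 83. No gain.
Startup 3 (pledges 40, payoff 93): dropping to 0 → total 30, payoff 0. No gain.
Startup 4 (pledges 0, payoff 133): pledging 20 → total 90, payoff 113. No gain.

Yes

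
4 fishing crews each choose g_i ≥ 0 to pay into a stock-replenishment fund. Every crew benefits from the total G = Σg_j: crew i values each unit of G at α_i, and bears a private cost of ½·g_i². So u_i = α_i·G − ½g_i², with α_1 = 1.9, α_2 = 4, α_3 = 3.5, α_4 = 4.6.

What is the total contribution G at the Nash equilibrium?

14

Crew i's FOC: ∂u_i/∂g_i = α_i − g_i = 0, so g_i* = α_i.
NE contributions = (1.9, 4, 3.5, 4.6); G = 14.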